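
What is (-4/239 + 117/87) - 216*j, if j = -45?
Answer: 67378525/6931 ≈ 9721.3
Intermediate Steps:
(-4/239 + 117/87) - 216*j = (-4/239 + 117/87) - 216*(-45) = (-4*1/239 + 117*(1/87)) + 9720 = (-4/239 + 39/29) + 9720 = 9205/6931 + 9720 = 67378525/6931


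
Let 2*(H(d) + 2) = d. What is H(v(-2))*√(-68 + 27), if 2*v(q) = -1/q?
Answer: -15*I*√41/8 ≈ -12.006*I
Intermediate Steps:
v(q) = -1/(2*q) (v(q) = (-1/q)/2 = -1/(2*q))
H(d) = -2 + d/2
H(v(-2))*√(-68 + 27) = (-2 + (-½/(-2))/2)*√(-68 + 27) = (-2 + (-½*(-½))/2)*√(-41) = (-2 + (½)*(¼))*(I*√41) = (-2 + ⅛)*(I*√41) = -15*I*√41/8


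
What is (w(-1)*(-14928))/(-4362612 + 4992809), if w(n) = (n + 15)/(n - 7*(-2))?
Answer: -208992/8192561 ≈ -0.025510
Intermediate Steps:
w(n) = (15 + n)/(14 + n) (w(n) = (15 + n)/(n + 14) = (15 + n)/(14 + n))
(w(-1)*(-14928))/(-4362612 + 4992809) = (((15 - 1)/(14 - 1))*(-14928))/(-4362612 + 4992809) = ((14/13)*(-14928))/630197 = (((1/13)*14)*(-14928))*(1/630197) = ((14/13)*(-14928))*(1/630197) = -208992/13*1/630197 = -208992/8192561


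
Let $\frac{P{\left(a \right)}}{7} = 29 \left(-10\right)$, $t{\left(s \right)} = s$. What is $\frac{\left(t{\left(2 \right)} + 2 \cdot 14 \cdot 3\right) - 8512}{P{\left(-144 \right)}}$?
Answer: $\frac{4213}{1015} \approx 4.1507$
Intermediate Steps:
$P{\left(a \right)} = -2030$ ($P{\left(a \right)} = 7 \cdot 29 \left(-10\right) = 7 \left(-290\right) = -2030$)
$\frac{\left(t{\left(2 \right)} + 2 \cdot 14 \cdot 3\right) - 8512}{P{\left(-144 \right)}} = \frac{\left(2 + 2 \cdot 14 \cdot 3\right) - 8512}{-2030} = \left(\left(2 + 28 \cdot 3\right) - 8512\right) \left(- \frac{1}{2030}\right) = \left(\left(2 + 84\right) - 8512\right) \left(- \frac{1}{2030}\right) = \left(86 - 8512\right) \left(- \frac{1}{2030}\right) = \left(-8426\right) \left(- \frac{1}{2030}\right) = \frac{4213}{1015}$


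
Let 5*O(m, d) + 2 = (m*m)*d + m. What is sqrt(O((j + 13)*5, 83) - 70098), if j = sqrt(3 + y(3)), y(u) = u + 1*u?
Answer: 2*sqrt(225985)/5 ≈ 190.15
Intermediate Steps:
y(u) = 2*u (y(u) = u + u = 2*u)
j = 3 (j = sqrt(3 + 2*3) = sqrt(3 + 6) = sqrt(9) = 3)
O(m, d) = -2/5 + m/5 + d*m**2/5 (O(m, d) = -2/5 + ((m*m)*d + m)/5 = -2/5 + (m**2*d + m)/5 = -2/5 + (d*m**2 + m)/5 = -2/5 + (m + d*m**2)/5 = -2/5 + (m/5 + d*m**2/5) = -2/5 + m/5 + d*m**2/5)
sqrt(O((j + 13)*5, 83) - 70098) = sqrt((-2/5 + ((3 + 13)*5)/5 + (1/5)*83*((3 + 13)*5)**2) - 70098) = sqrt((-2/5 + (16*5)/5 + (1/5)*83*(16*5)**2) - 70098) = sqrt((-2/5 + (1/5)*80 + (1/5)*83*80**2) - 70098) = sqrt((-2/5 + 16 + (1/5)*83*6400) - 70098) = sqrt((-2/5 + 16 + 106240) - 70098) = sqrt(531278/5 - 70098) = sqrt(180788/5) = 2*sqrt(225985)/5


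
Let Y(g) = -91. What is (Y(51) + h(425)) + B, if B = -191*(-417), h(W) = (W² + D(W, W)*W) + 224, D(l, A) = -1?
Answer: 259980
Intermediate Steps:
h(W) = 224 + W² - W (h(W) = (W² - W) + 224 = 224 + W² - W)
B = 79647
(Y(51) + h(425)) + B = (-91 + (224 + 425² - 1*425)) + 79647 = (-91 + (224 + 180625 - 425)) + 79647 = (-91 + 180424) + 79647 = 180333 + 79647 = 259980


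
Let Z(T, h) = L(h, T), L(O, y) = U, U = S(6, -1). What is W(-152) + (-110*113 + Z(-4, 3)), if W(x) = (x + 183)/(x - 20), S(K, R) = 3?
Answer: -2137475/172 ≈ -12427.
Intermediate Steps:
U = 3
W(x) = (183 + x)/(-20 + x)
L(O, y) = 3
Z(T, h) = 3
W(-152) + (-110*113 + Z(-4, 3)) = (183 - 152)/(-20 - 152) + (-110*113 + 3) = 31/(-172) + (-12430 + 3) = -1/172*31 - 12427 = -31/172 - 12427 = -2137475/172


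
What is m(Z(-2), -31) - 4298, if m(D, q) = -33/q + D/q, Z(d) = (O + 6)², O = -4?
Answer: -133209/31 ≈ -4297.1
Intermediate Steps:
Z(d) = 4 (Z(d) = (-4 + 6)² = 2² = 4)
m(Z(-2), -31) - 4298 = (-33 + 4)/(-31) - 4298 = -1/31*(-29) - 4298 = 29/31 - 4298 = -133209/31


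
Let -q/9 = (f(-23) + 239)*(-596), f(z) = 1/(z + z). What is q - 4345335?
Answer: -70459479/23 ≈ -3.0635e+6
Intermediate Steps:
f(z) = 1/(2*z)
q = 29483226/23 (q = -9*((½)/(-23) + 239)*(-596) = -9*((½)*(-1/23) + 239)*(-596) = -9*(-1/46 + 239)*(-596) = -98937*(-596)/46 = -9*(-3275914/23) = 29483226/23 ≈ 1.2819e+6)
q - 4345335 = 29483226/23 - 4345335 = -70459479/23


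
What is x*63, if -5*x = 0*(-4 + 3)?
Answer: 0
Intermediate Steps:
x = 0 (x = -0*(-4 + 3) = -0*(-1) = -1/5*0 = 0)
x*63 = 0*63 = 0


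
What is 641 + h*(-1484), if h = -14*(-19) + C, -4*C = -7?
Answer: -396700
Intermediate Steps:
C = 7/4 (C = -1/4*(-7) = 7/4 ≈ 1.7500)
h = 1071/4 (h = -14*(-19) + 7/4 = 266 + 7/4 = 1071/4 ≈ 267.75)
641 + h*(-1484) = 641 + (1071/4)*(-1484) = 641 - 397341 = -396700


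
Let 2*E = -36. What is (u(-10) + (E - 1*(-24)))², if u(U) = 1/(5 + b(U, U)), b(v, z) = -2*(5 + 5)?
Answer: 7921/225 ≈ 35.204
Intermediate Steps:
E = -18 (E = (½)*(-36) = -18)
b(v, z) = -20 (b(v, z) = -2*10 = -20)
u(U) = -1/15 (u(U) = 1/(5 - 20) = 1/(-15) = -1/15)
(u(-10) + (E - 1*(-24)))² = (-1/15 + (-18 - 1*(-24)))² = (-1/15 + (-18 + 24))² = (-1/15 + 6)² = (89/15)² = 7921/225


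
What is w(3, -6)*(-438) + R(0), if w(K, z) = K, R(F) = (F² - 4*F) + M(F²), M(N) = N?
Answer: -1314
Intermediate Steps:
R(F) = -4*F + 2*F² (R(F) = (F² - 4*F) + F² = -4*F + 2*F²)
w(3, -6)*(-438) + R(0) = 3*(-438) + 2*0*(-2 + 0) = -1314 + 2*0*(-2) = -1314 + 0 = -1314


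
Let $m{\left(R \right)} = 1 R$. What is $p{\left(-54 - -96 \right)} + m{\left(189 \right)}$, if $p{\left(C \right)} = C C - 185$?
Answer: $1768$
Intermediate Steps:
$p{\left(C \right)} = -185 + C^{2}$ ($p{\left(C \right)} = C^{2} - 185 = -185 + C^{2}$)
$m{\left(R \right)} = R$
$p{\left(-54 - -96 \right)} + m{\left(189 \right)} = \left(-185 + \left(-54 - -96\right)^{2}\right) + 189 = \left(-185 + \left(-54 + 96\right)^{2}\right) + 189 = \left(-185 + 42^{2}\right) + 189 = \left(-185 + 1764\right) + 189 = 1579 + 189 = 1768$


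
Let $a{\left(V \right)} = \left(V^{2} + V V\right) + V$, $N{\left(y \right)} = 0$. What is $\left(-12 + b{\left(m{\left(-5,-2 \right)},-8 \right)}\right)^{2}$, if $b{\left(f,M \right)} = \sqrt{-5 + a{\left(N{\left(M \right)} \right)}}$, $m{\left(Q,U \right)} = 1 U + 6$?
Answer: $\left(12 - i \sqrt{5}\right)^{2} \approx 139.0 - 53.666 i$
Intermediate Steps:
$m{\left(Q,U \right)} = 6 + U$ ($m{\left(Q,U \right)} = U + 6 = 6 + U$)
$a{\left(V \right)} = V + 2 V^{2}$ ($a{\left(V \right)} = \left(V^{2} + V^{2}\right) + V = 2 V^{2} + V = V + 2 V^{2}$)
$b{\left(f,M \right)} = i \sqrt{5}$ ($b{\left(f,M \right)} = \sqrt{-5 + 0 \left(1 + 2 \cdot 0\right)} = \sqrt{-5 + 0 \left(1 + 0\right)} = \sqrt{-5 + 0 \cdot 1} = \sqrt{-5 + 0} = \sqrt{-5} = i \sqrt{5}$)
$\left(-12 + b{\left(m{\left(-5,-2 \right)},-8 \right)}\right)^{2} = \left(-12 + i \sqrt{5}\right)^{2}$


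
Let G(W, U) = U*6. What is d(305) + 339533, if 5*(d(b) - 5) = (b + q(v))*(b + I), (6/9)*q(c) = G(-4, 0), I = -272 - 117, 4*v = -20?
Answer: 334414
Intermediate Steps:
v = -5 (v = (1/4)*(-20) = -5)
G(W, U) = 6*U
I = -389
q(c) = 0 (q(c) = 3*(6*0)/2 = (3/2)*0 = 0)
d(b) = 5 + b*(-389 + b)/5 (d(b) = 5 + ((b + 0)*(b - 389))/5 = 5 + (b*(-389 + b))/5 = 5 + b*(-389 + b)/5)
d(305) + 339533 = (5 - 389/5*305 + (1/5)*305**2) + 339533 = (5 - 23729 + (1/5)*93025) + 339533 = (5 - 23729 + 18605) + 339533 = -5119 + 339533 = 334414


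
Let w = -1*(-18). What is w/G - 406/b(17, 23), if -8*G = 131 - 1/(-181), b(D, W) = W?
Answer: -213053/11362 ≈ -18.751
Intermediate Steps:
w = 18
G = -2964/181 (G = -(131 - 1/(-181))/8 = -(131 - 1*(-1/181))/8 = -(131 + 1/181)/8 = -⅛*23712/181 = -2964/181 ≈ -16.376)
w/G - 406/b(17, 23) = 18/(-2964/181) - 406/23 = 18*(-181/2964) - 406*1/23 = -543/494 - 406/23 = -213053/11362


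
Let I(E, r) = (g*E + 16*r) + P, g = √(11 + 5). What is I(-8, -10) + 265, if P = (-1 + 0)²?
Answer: 74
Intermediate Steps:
g = 4 (g = √16 = 4)
P = 1 (P = (-1)² = 1)
I(E, r) = 1 + 4*E + 16*r (I(E, r) = (4*E + 16*r) + 1 = 1 + 4*E + 16*r)
I(-8, -10) + 265 = (1 + 4*(-8) + 16*(-10)) + 265 = (1 - 32 - 160) + 265 = -191 + 265 = 74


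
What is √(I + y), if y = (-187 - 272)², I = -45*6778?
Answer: 3*I*√10481 ≈ 307.13*I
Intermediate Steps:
I = -305010
y = 210681 (y = (-459)² = 210681)
√(I + y) = √(-305010 + 210681) = √(-94329) = 3*I*√10481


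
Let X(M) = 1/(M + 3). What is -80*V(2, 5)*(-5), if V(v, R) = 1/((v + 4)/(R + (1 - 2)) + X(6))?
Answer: 7200/29 ≈ 248.28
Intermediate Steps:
X(M) = 1/(3 + M)
V(v, R) = 1/(1/9 + (4 + v)/(-1 + R)) (V(v, R) = 1/((v + 4)/(R + (1 - 2)) + 1/(3 + 6)) = 1/((4 + v)/(R - 1) + 1/9) = 1/((4 + v)/(-1 + R) + 1/9) = 1/(1/9 + (4 + v)/(-1 + R)))
-80*V(2, 5)*(-5) = -80*9*(-1 + 5)/(35 + 5 + 9*2)*(-5) = -80*9*4/(35 + 5 + 18)*(-5) = -80*9*4/58*(-5) = -80*9*(1/58)*4*(-5) = -1440*(-5)/29 = -80*(-90/29) = 7200/29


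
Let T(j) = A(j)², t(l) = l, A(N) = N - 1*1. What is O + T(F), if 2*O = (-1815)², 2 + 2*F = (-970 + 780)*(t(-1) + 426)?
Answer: 3263898483/2 ≈ 1.6319e+9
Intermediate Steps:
A(N) = -1 + N (A(N) = N - 1 = -1 + N)
F = -40376 (F = -1 + ((-970 + 780)*(-1 + 426))/2 = -1 + (-190*425)/2 = -1 + (½)*(-80750) = -1 - 40375 = -40376)
T(j) = (-1 + j)²
O = 3294225/2 (O = (½)*(-1815)² = (½)*3294225 = 3294225/2 ≈ 1.6471e+6)
O + T(F) = 3294225/2 + (-1 - 40376)² = 3294225/2 + (-40377)² = 3294225/2 + 1630302129 = 3263898483/2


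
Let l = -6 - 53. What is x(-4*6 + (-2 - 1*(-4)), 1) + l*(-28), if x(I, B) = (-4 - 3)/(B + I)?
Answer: 4957/3 ≈ 1652.3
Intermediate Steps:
x(I, B) = -7/(B + I)
l = -59
x(-4*6 + (-2 - 1*(-4)), 1) + l*(-28) = -7/(1 + (-4*6 + (-2 - 1*(-4)))) - 59*(-28) = -7/(1 + (-24 + (-2 + 4))) + 1652 = -7/(1 + (-24 + 2)) + 1652 = -7/(1 - 22) + 1652 = -7/(-21) + 1652 = -7*(-1/21) + 1652 = ⅓ + 1652 = 4957/3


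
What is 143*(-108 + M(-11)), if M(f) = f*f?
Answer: 1859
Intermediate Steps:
M(f) = f²
143*(-108 + M(-11)) = 143*(-108 + (-11)²) = 143*(-108 + 121) = 143*13 = 1859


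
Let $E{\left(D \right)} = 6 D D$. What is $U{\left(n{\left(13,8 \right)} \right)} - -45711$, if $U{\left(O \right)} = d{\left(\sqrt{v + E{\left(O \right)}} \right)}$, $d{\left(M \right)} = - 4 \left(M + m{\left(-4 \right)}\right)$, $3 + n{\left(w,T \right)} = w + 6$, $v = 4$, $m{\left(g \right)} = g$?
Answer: $45727 - 8 \sqrt{385} \approx 45570.0$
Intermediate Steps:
$E{\left(D \right)} = 6 D^{2}$
$n{\left(w,T \right)} = 3 + w$ ($n{\left(w,T \right)} = -3 + \left(w + 6\right) = -3 + \left(6 + w\right) = 3 + w$)
$d{\left(M \right)} = 16 - 4 M$ ($d{\left(M \right)} = - 4 \left(M - 4\right) = - 4 \left(-4 + M\right) = 16 - 4 M$)
$U{\left(O \right)} = 16 - 4 \sqrt{4 + 6 O^{2}}$
$U{\left(n{\left(13,8 \right)} \right)} - -45711 = \left(16 - 4 \sqrt{4 + 6 \left(3 + 13\right)^{2}}\right) - -45711 = \left(16 - 4 \sqrt{4 + 6 \cdot 16^{2}}\right) + 45711 = \left(16 - 4 \sqrt{4 + 6 \cdot 256}\right) + 45711 = \left(16 - 4 \sqrt{4 + 1536}\right) + 45711 = \left(16 - 4 \sqrt{1540}\right) + 45711 = \left(16 - 4 \cdot 2 \sqrt{385}\right) + 45711 = \left(16 - 8 \sqrt{385}\right) + 45711 = 45727 - 8 \sqrt{385}$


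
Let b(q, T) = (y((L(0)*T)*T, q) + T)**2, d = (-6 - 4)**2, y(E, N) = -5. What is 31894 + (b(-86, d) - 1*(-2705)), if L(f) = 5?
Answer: 43624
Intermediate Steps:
d = 100 (d = (-10)**2 = 100)
b(q, T) = (-5 + T)**2
31894 + (b(-86, d) - 1*(-2705)) = 31894 + ((-5 + 100)**2 - 1*(-2705)) = 31894 + (95**2 + 2705) = 31894 + (9025 + 2705) = 31894 + 11730 = 43624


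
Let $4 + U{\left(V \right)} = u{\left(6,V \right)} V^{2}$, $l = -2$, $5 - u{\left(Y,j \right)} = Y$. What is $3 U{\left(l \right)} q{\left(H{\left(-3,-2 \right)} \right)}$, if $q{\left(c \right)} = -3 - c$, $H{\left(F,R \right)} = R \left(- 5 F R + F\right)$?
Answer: $1656$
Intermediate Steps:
$u{\left(Y,j \right)} = 5 - Y$
$H{\left(F,R \right)} = R \left(F - 5 F R\right)$ ($H{\left(F,R \right)} = R \left(- 5 F R + F\right) = R \left(F - 5 F R\right)$)
$U{\left(V \right)} = -4 - V^{2}$ ($U{\left(V \right)} = -4 + \left(5 - 6\right) V^{2} = -4 - V^{2}$)
$3 U{\left(l \right)} q{\left(H{\left(-3,-2 \right)} \right)} = 3 \left(-4 - \left(-2\right)^{2}\right) \left(-3 - \left(-3\right) \left(-2\right) \left(1 - -10\right)\right) = 3 \left(-4 - 4\right) \left(-3 - \left(-3\right) \left(-2\right) \left(1 + 10\right)\right) = 3 \left(-4 - 4\right) \left(-3 - \left(-3\right) \left(-2\right) 11\right) = 3 \left(-8\right) \left(-3 - 66\right) = - 24 \left(-3 - 66\right) = \left(-24\right) \left(-69\right) = 1656$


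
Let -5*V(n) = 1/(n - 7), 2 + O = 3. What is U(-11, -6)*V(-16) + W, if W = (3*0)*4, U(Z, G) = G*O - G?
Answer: 0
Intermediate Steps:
O = 1 (O = -2 + 3 = 1)
V(n) = -1/(5*(-7 + n)) (V(n) = -1/(5*(n - 7)) = -1/(5*(-7 + n)))
U(Z, G) = 0 (U(Z, G) = G*1 - G = G - G = 0)
W = 0 (W = 0*4 = 0)
U(-11, -6)*V(-16) + W = 0*(-1/(-35 + 5*(-16))) + 0 = 0*(-1/(-35 - 80)) + 0 = 0*(-1/(-115)) + 0 = 0*(-1*(-1/115)) + 0 = 0*(1/115) + 0 = 0 + 0 = 0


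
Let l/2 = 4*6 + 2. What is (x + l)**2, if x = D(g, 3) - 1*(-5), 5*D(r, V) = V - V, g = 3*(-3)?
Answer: 3249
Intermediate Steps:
g = -9
D(r, V) = 0 (D(r, V) = (V - V)/5 = (1/5)*0 = 0)
x = 5 (x = 0 - 1*(-5) = 0 + 5 = 5)
l = 52 (l = 2*(4*6 + 2) = 2*(24 + 2) = 2*26 = 52)
(x + l)**2 = (5 + 52)**2 = 57**2 = 3249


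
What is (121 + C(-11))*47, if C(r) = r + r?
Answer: 4653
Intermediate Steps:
C(r) = 2*r
(121 + C(-11))*47 = (121 + 2*(-11))*47 = (121 - 22)*47 = 99*47 = 4653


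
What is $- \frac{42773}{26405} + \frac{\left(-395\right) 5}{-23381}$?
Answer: $- \frac{947925638}{617375305} \approx -1.5354$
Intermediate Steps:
$- \frac{42773}{26405} + \frac{\left(-395\right) 5}{-23381} = \left(-42773\right) \frac{1}{26405} - - \frac{1975}{23381} = - \frac{42773}{26405} + \frac{1975}{23381} = - \frac{947925638}{617375305}$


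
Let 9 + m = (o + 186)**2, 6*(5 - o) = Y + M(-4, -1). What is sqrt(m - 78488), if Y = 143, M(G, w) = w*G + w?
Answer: I*sqrt(456473)/3 ≈ 225.21*I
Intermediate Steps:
M(G, w) = w + G*w (M(G, w) = G*w + w = w + G*w)
o = -58/3 (o = 5 - (143 - (1 - 4))/6 = 5 - (143 - 1*(-3))/6 = 5 - (143 + 3)/6 = 5 - 1/6*146 = 5 - 73/3 = -58/3 ≈ -19.333)
m = 249919/9 (m = -9 + (-58/3 + 186)**2 = -9 + (500/3)**2 = -9 + 250000/9 = 249919/9 ≈ 27769.)
sqrt(m - 78488) = sqrt(249919/9 - 78488) = sqrt(-456473/9) = I*sqrt(456473)/3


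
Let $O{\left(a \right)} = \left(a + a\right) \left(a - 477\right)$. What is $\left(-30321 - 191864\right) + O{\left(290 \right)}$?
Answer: $-330645$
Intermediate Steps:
$O{\left(a \right)} = 2 a \left(-477 + a\right)$
$\left(-30321 - 191864\right) + O{\left(290 \right)} = \left(-30321 - 191864\right) + 2 \cdot 290 \left(-477 + 290\right) = -222185 + 2 \cdot 290 \left(-187\right) = -222185 - 108460 = -330645$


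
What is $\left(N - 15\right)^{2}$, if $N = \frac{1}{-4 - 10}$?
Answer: $\frac{44521}{196} \approx 227.15$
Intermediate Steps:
$N = - \frac{1}{14}$ ($N = \frac{1}{-14} = - \frac{1}{14} \approx -0.071429$)
$\left(N - 15\right)^{2} = \left(- \frac{1}{14} - 15\right)^{2} = \left(- \frac{211}{14}\right)^{2} = \frac{44521}{196}$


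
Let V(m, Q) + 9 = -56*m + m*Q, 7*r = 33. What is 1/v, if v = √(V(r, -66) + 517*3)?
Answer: √329/564 ≈ 0.032160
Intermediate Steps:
r = 33/7 (r = (⅐)*33 = 33/7 ≈ 4.7143)
V(m, Q) = -9 - 56*m + Q*m (V(m, Q) = -9 + (-56*m + m*Q) = -9 + (-56*m + Q*m) = -9 - 56*m + Q*m)
v = 12*√329/7 (v = √((-9 - 56*33/7 - 66*33/7) + 517*3) = √((-9 - 264 - 2178/7) + 1551) = √(-4089/7 + 1551) = √(6768/7) = 12*√329/7 ≈ 31.094)
1/v = 1/(12*√329/7) = √329/564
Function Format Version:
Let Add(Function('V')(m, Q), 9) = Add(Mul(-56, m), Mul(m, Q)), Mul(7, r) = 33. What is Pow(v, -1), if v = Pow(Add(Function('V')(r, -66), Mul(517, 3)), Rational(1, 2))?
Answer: Mul(Rational(1, 564), Pow(329, Rational(1, 2))) ≈ 0.032160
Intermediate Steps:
r = Rational(33, 7) (r = Mul(Rational(1, 7), 33) = Rational(33, 7) ≈ 4.7143)
Function('V')(m, Q) = Add(-9, Mul(-56, m), Mul(Q, m)) (Function('V')(m, Q) = Add(-9, Add(Mul(-56, m), Mul(m, Q))) = Add(-9, Add(Mul(-56, m), Mul(Q, m))) = Add(-9, Mul(-56, m), Mul(Q, m)))
v = Mul(Rational(12, 7), Pow(329, Rational(1, 2))) (v = Pow(Add(Add(-9, Mul(-56, Rational(33, 7)), Mul(-66, Rational(33, 7))), Mul(517, 3)), Rational(1, 2)) = Pow(Add(Add(-9, -264, Rational(-2178, 7)), 1551), Rational(1, 2)) = Pow(Add(Rational(-4089, 7), 1551), Rational(1, 2)) = Pow(Rational(6768, 7), Rational(1, 2)) = Mul(Rational(12, 7), Pow(329, Rational(1, 2))) ≈ 31.094)
Pow(v, -1) = Pow(Mul(Rational(12, 7), Pow(329, Rational(1, 2))), -1) = Mul(Rational(1, 564), Pow(329, Rational(1, 2)))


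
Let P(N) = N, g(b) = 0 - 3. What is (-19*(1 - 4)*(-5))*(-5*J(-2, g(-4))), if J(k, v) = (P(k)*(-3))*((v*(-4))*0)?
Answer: 0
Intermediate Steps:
g(b) = -3
J(k, v) = 0 (J(k, v) = (k*(-3))*((v*(-4))*0) = (-3*k)*(-4*v*0) = -3*k*0 = 0)
(-19*(1 - 4)*(-5))*(-5*J(-2, g(-4))) = (-19*(1 - 4)*(-5))*(-5*0) = -(-57)*(-5)*0 = -19*15*0 = -285*0 = 0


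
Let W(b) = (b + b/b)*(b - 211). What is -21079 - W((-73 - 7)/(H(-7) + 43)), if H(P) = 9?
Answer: -3581692/169 ≈ -21193.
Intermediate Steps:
W(b) = (1 + b)*(-211 + b) (W(b) = (b + 1)*(-211 + b) = (1 + b)*(-211 + b))
-21079 - W((-73 - 7)/(H(-7) + 43)) = -21079 - (-211 + ((-73 - 7)/(9 + 43))² - 210*(-73 - 7)/(9 + 43)) = -21079 - (-211 + (-80/52)² - (-16800)/52) = -21079 - (-211 + (-80*1/52)² - (-16800)/52) = -21079 - (-211 + (-20/13)² - 210*(-20/13)) = -21079 - (-211 + 400/169 + 4200/13) = -21079 - 1*19341/169 = -21079 - 19341/169 = -3581692/169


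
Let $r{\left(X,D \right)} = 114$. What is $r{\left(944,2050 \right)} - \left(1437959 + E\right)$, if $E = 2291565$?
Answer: $-3729410$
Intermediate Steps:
$r{\left(944,2050 \right)} - \left(1437959 + E\right) = 114 - \left(1437959 + 2291565\right) = 114 - 3729524 = -3729410$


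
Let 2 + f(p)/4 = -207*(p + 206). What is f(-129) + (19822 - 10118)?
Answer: -54060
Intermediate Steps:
f(p) = -170576 - 828*p (f(p) = -8 + 4*(-207*(p + 206)) = -8 + 4*(-207*(206 + p)) = -8 + 4*(-42642 - 207*p) = -8 + (-170568 - 828*p) = -170576 - 828*p)
f(-129) + (19822 - 10118) = (-170576 - 828*(-129)) + (19822 - 10118) = (-170576 + 106812) + 9704 = -63764 + 9704 = -54060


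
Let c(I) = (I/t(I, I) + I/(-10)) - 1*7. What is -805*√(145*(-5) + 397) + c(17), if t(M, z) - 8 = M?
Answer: -401/50 - 1610*I*√82 ≈ -8.02 - 14579.0*I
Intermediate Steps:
t(M, z) = 8 + M
c(I) = -7 - I/10 + I/(8 + I) (c(I) = (I/(8 + I) + I/(-10)) - 1*7 = (I/(8 + I) + I*(-⅒)) - 7 = (I/(8 + I) - I/10) - 7 = (-I/10 + I/(8 + I)) - 7 = -7 - I/10 + I/(8 + I))
-805*√(145*(-5) + 397) + c(17) = -805*√(145*(-5) + 397) + (-560 - 1*17² - 68*17)/(10*(8 + 17)) = -805*√(-725 + 397) + (⅒)*(-560 - 1*289 - 1156)/25 = -1610*I*√82 + (⅒)*(1/25)*(-560 - 289 - 1156) = -1610*I*√82 + (⅒)*(1/25)*(-2005) = -1610*I*√82 - 401/50 = -401/50 - 1610*I*√82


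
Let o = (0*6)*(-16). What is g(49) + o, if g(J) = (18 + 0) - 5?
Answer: 13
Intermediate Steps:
g(J) = 13 (g(J) = 18 - 5 = 13)
o = 0 (o = 0*(-16) = 0)
g(49) + o = 13 + 0 = 13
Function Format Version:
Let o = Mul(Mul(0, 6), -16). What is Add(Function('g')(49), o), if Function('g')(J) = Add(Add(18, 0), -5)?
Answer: 13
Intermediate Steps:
Function('g')(J) = 13 (Function('g')(J) = Add(18, -5) = 13)
o = 0 (o = Mul(0, -16) = 0)
Add(Function('g')(49), o) = Add(13, 0) = 13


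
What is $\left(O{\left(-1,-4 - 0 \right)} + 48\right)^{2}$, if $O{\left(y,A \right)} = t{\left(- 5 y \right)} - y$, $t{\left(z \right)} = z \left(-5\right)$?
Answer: $576$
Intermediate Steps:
$t{\left(z \right)} = - 5 z$
$O{\left(y,A \right)} = 24 y$ ($O{\left(y,A \right)} = - 5 \left(- 5 y\right) - y = 25 y - y = 24 y$)
$\left(O{\left(-1,-4 - 0 \right)} + 48\right)^{2} = \left(24 \left(-1\right) + 48\right)^{2} = \left(-24 + 48\right)^{2} = 24^{2} = 576$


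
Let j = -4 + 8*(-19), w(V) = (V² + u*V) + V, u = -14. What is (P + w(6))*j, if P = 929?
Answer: -138372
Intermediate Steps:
w(V) = V² - 13*V (w(V) = (V² - 14*V) + V = V² - 13*V)
j = -156 (j = -4 - 152 = -156)
(P + w(6))*j = (929 + 6*(-13 + 6))*(-156) = (929 + 6*(-7))*(-156) = (929 - 42)*(-156) = 887*(-156) = -138372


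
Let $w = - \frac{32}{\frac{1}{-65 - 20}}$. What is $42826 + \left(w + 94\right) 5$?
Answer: $56896$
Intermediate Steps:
$w = 2720$ ($w = - \frac{32}{\frac{1}{-85}} = - \frac{32}{- \frac{1}{85}} = \left(-32\right) \left(-85\right) = 2720$)
$42826 + \left(w + 94\right) 5 = 42826 + \left(2720 + 94\right) 5 = 42826 + 2814 \cdot 5 = 42826 + 14070 = 56896$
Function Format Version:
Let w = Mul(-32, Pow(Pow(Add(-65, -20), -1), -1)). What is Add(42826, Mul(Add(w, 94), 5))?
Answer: 56896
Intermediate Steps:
w = 2720 (w = Mul(-32, Pow(Pow(-85, -1), -1)) = Mul(-32, Pow(Rational(-1, 85), -1)) = Mul(-32, -85) = 2720)
Add(42826, Mul(Add(w, 94), 5)) = Add(42826, Mul(Add(2720, 94), 5)) = Add(42826, Mul(2814, 5)) = Add(42826, 14070) = 56896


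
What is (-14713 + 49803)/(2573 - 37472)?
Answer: -35090/34899 ≈ -1.0055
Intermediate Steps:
(-14713 + 49803)/(2573 - 37472) = 35090/(-34899) = 35090*(-1/34899) = -35090/34899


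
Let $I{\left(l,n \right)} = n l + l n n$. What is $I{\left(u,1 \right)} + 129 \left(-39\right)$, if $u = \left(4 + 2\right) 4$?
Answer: $-4983$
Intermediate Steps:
$u = 24$ ($u = 6 \cdot 4 = 24$)
$I{\left(l,n \right)} = l n + l n^{2}$
$I{\left(u,1 \right)} + 129 \left(-39\right) = 24 \cdot 1 \left(1 + 1\right) + 129 \left(-39\right) = 24 \cdot 1 \cdot 2 - 5031 = 48 - 5031 = -4983$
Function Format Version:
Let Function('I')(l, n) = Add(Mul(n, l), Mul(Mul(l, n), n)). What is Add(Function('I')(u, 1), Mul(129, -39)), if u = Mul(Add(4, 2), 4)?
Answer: -4983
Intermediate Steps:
u = 24 (u = Mul(6, 4) = 24)
Function('I')(l, n) = Add(Mul(l, n), Mul(l, Pow(n, 2)))
Add(Function('I')(u, 1), Mul(129, -39)) = Add(Mul(24, 1, Add(1, 1)), Mul(129, -39)) = Add(Mul(24, 1, 2), -5031) = Add(48, -5031) = -4983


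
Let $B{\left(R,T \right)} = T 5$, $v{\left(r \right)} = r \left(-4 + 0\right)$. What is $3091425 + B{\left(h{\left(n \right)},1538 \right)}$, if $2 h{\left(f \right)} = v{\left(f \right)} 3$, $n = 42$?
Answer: $3099115$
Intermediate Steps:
$v{\left(r \right)} = - 4 r$ ($v{\left(r \right)} = r \left(-4\right) = - 4 r$)
$h{\left(f \right)} = - 6 f$ ($h{\left(f \right)} = \frac{- 4 f 3}{2} = \frac{\left(-12\right) f}{2} = - 6 f$)
$B{\left(R,T \right)} = 5 T$
$3091425 + B{\left(h{\left(n \right)},1538 \right)} = 3091425 + 5 \cdot 1538 = 3091425 + 7690 = 3099115$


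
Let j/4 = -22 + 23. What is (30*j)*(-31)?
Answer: -3720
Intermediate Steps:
j = 4 (j = 4*(-22 + 23) = 4*1 = 4)
(30*j)*(-31) = (30*4)*(-31) = 120*(-31) = -3720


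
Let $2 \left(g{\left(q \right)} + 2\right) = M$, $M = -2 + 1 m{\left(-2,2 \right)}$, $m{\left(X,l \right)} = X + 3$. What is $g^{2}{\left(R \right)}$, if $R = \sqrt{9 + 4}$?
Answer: $\frac{25}{4} \approx 6.25$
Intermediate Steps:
$m{\left(X,l \right)} = 3 + X$
$R = \sqrt{13} \approx 3.6056$
$M = -1$ ($M = -2 + 1 \left(3 - 2\right) = -2 + 1 \cdot 1 = -2 + 1 = -1$)
$g{\left(q \right)} = - \frac{5}{2}$ ($g{\left(q \right)} = -2 + \frac{1}{2} \left(-1\right) = -2 - \frac{1}{2} = - \frac{5}{2}$)
$g^{2}{\left(R \right)} = \left(- \frac{5}{2}\right)^{2} = \frac{25}{4}$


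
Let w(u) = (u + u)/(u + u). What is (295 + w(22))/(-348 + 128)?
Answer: -74/55 ≈ -1.3455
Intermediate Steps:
w(u) = 1 (w(u) = (2*u)/((2*u)) = (2*u)*(1/(2*u)) = 1)
(295 + w(22))/(-348 + 128) = (295 + 1)/(-348 + 128) = 296/(-220) = 296*(-1/220) = -74/55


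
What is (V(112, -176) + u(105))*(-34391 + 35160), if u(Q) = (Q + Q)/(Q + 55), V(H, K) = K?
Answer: -2149355/16 ≈ -1.3433e+5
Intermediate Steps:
u(Q) = 2*Q/(55 + Q) (u(Q) = (2*Q)/(55 + Q) = 2*Q/(55 + Q))
(V(112, -176) + u(105))*(-34391 + 35160) = (-176 + 2*105/(55 + 105))*(-34391 + 35160) = (-176 + 2*105/160)*769 = (-176 + 2*105*(1/160))*769 = (-176 + 21/16)*769 = -2795/16*769 = -2149355/16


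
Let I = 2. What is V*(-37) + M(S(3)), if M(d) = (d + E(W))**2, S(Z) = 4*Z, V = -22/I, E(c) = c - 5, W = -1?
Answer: 443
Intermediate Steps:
E(c) = -5 + c
V = -11 (V = -22/2 = -22*1/2 = -11)
M(d) = (-6 + d)**2 (M(d) = (d + (-5 - 1))**2 = (d - 6)**2 = (-6 + d)**2)
V*(-37) + M(S(3)) = -11*(-37) + (-6 + 4*3)**2 = 407 + (-6 + 12)**2 = 407 + 6**2 = 407 + 36 = 443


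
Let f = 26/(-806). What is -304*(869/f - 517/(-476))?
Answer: 974505972/119 ≈ 8.1891e+6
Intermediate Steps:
f = -1/31 (f = 26*(-1/806) = -1/31 ≈ -0.032258)
-304*(869/f - 517/(-476)) = -304*(869/(-1/31) - 517/(-476)) = -304*(869*(-31) - 517*(-1/476)) = -304*(-26939 + 517/476) = -304*(-12822447/476) = 974505972/119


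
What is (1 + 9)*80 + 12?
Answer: 812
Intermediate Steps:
(1 + 9)*80 + 12 = 10*80 + 12 = 800 + 12 = 812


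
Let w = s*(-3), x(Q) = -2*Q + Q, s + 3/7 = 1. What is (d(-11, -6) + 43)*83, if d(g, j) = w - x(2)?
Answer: 25149/7 ≈ 3592.7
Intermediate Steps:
s = 4/7 (s = -3/7 + 1 = 4/7 ≈ 0.57143)
x(Q) = -Q
w = -12/7 (w = (4/7)*(-3) = -12/7 ≈ -1.7143)
d(g, j) = 2/7 (d(g, j) = -12/7 - (-1)*2 = -12/7 - 1*(-2) = -12/7 + 2 = 2/7)
(d(-11, -6) + 43)*83 = (2/7 + 43)*83 = (303/7)*83 = 25149/7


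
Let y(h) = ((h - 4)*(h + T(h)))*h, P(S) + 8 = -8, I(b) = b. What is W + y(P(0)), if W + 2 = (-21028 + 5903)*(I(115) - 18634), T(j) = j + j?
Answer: 280084513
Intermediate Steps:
T(j) = 2*j
P(S) = -16 (P(S) = -8 - 8 = -16)
W = 280099873 (W = -2 + (-21028 + 5903)*(115 - 18634) = -2 - 15125*(-18519) = -2 + 280099875 = 280099873)
y(h) = 3*h**2*(-4 + h) (y(h) = ((h - 4)*(h + 2*h))*h = ((-4 + h)*(3*h))*h = (3*h*(-4 + h))*h = 3*h**2*(-4 + h))
W + y(P(0)) = 280099873 + 3*(-16)**2*(-4 - 16) = 280099873 + 3*256*(-20) = 280099873 - 15360 = 280084513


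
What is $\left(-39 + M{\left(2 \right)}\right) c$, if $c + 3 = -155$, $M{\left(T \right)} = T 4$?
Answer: $4898$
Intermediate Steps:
$M{\left(T \right)} = 4 T$
$c = -158$ ($c = -3 - 155 = -158$)
$\left(-39 + M{\left(2 \right)}\right) c = \left(-39 + 4 \cdot 2\right) \left(-158\right) = \left(-39 + 8\right) \left(-158\right) = \left(-31\right) \left(-158\right) = 4898$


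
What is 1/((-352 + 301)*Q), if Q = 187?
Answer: -1/9537 ≈ -0.00010485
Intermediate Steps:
1/((-352 + 301)*Q) = 1/((-352 + 301)*187) = 1/(-51*187) = 1/(-9537) = -1/9537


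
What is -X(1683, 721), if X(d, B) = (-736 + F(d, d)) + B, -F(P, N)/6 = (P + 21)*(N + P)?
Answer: 34413999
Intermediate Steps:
F(P, N) = -6*(21 + P)*(N + P) (F(P, N) = -6*(P + 21)*(N + P) = -6*(21 + P)*(N + P))
X(d, B) = -736 + B - 252*d - 12*d**2 (X(d, B) = (-736 + (-126*d - 126*d - 6*d**2 - 6*d*d)) + B = (-736 + (-126*d - 126*d - 6*d**2 - 6*d**2)) + B = (-736 + (-252*d - 12*d**2)) + B = (-736 - 252*d - 12*d**2) + B = -736 + B - 252*d - 12*d**2)
-X(1683, 721) = -(-736 + 721 - 252*1683 - 12*1683**2) = -(-736 + 721 - 424116 - 12*2832489) = -(-736 + 721 - 424116 - 33989868) = -1*(-34413999) = 34413999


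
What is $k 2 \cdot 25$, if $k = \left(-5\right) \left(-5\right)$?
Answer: $1250$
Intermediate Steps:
$k = 25$
$k 2 \cdot 25 = 25 \cdot 2 \cdot 25 = 50 \cdot 25 = 1250$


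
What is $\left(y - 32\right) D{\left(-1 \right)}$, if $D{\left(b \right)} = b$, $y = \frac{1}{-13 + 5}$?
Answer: $\frac{257}{8} \approx 32.125$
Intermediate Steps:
$y = - \frac{1}{8}$ ($y = \frac{1}{-8} = - \frac{1}{8} \approx -0.125$)
$\left(y - 32\right) D{\left(-1 \right)} = \left(- \frac{1}{8} - 32\right) \left(-1\right) = \left(- \frac{257}{8}\right) \left(-1\right) = \frac{257}{8}$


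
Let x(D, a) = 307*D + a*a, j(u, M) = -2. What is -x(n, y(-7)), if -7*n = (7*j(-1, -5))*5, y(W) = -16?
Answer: -3326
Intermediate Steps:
n = 10 (n = -7*(-2)*5/7 = -(-2)*5 = -⅐*(-70) = 10)
x(D, a) = a² + 307*D (x(D, a) = 307*D + a² = a² + 307*D)
-x(n, y(-7)) = -((-16)² + 307*10) = -(256 + 3070) = -1*3326 = -3326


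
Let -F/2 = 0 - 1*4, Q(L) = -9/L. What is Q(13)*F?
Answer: -72/13 ≈ -5.5385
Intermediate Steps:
F = 8 (F = -2*(0 - 1*4) = -2*(0 - 4) = -2*(-4) = 8)
Q(13)*F = -9/13*8 = -72/13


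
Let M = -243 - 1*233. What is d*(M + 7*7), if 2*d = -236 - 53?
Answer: 123403/2 ≈ 61702.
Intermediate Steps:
M = -476 (M = -243 - 233 = -476)
d = -289/2 (d = (-236 - 53)/2 = (1/2)*(-289) = -289/2 ≈ -144.50)
d*(M + 7*7) = -289*(-476 + 7*7)/2 = -289*(-476 + 49)/2 = -289/2*(-427) = 123403/2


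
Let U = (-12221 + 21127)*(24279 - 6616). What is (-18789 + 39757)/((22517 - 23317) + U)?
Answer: 10484/78652939 ≈ 0.00013329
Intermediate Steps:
U = 157306678 (U = 8906*17663 = 157306678)
(-18789 + 39757)/((22517 - 23317) + U) = (-18789 + 39757)/((22517 - 23317) + 157306678) = 20968/(-800 + 157306678) = 20968/157305878 = 20968*(1/157305878) = 10484/78652939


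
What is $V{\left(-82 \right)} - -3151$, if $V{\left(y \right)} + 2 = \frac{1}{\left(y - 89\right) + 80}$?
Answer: $\frac{286558}{91} \approx 3149.0$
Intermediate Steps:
$V{\left(y \right)} = -2 + \frac{1}{-9 + y}$ ($V{\left(y \right)} = -2 + \frac{1}{\left(y - 89\right) + 80} = -2 + \frac{1}{\left(-89 + y\right) + 80} = -2 + \frac{1}{-9 + y}$)
$V{\left(-82 \right)} - -3151 = \frac{19 - -164}{-9 - 82} - -3151 = \frac{19 + 164}{-91} + 3151 = \left(- \frac{1}{91}\right) 183 + 3151 = - \frac{183}{91} + 3151 = \frac{286558}{91}$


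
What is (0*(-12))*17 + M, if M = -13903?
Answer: -13903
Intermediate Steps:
(0*(-12))*17 + M = (0*(-12))*17 - 13903 = 0*17 - 13903 = 0 - 13903 = -13903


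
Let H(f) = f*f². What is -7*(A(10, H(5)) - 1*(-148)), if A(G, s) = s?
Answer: -1911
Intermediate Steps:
H(f) = f³
-7*(A(10, H(5)) - 1*(-148)) = -7*(5³ - 1*(-148)) = -7*(125 + 148) = -7*273 = -1911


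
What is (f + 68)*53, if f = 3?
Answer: 3763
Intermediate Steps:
(f + 68)*53 = (3 + 68)*53 = 71*53 = 3763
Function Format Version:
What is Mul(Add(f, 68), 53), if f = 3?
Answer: 3763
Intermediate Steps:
Mul(Add(f, 68), 53) = Mul(Add(3, 68), 53) = Mul(71, 53) = 3763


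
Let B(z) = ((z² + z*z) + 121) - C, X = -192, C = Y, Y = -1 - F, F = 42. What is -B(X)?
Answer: -73892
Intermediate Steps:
Y = -43 (Y = -1 - 1*42 = -1 - 42 = -43)
C = -43
B(z) = 164 + 2*z² (B(z) = ((z² + z*z) + 121) - 1*(-43) = ((z² + z²) + 121) + 43 = (2*z² + 121) + 43 = (121 + 2*z²) + 43 = 164 + 2*z²)
-B(X) = -(164 + 2*(-192)²) = -(164 + 2*36864) = -(164 + 73728) = -1*73892 = -73892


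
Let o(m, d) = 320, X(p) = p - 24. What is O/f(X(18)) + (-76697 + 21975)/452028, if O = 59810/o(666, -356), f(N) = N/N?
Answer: 675457091/3616224 ≈ 186.79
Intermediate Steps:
X(p) = -24 + p
f(N) = 1
O = 5981/32 (O = 59810/320 = 59810*(1/320) = 5981/32 ≈ 186.91)
O/f(X(18)) + (-76697 + 21975)/452028 = (5981/32)/1 + (-76697 + 21975)/452028 = (5981/32)*1 - 54722*1/452028 = 5981/32 - 27361/226014 = 675457091/3616224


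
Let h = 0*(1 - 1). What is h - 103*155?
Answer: -15965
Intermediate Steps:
h = 0 (h = 0*0 = 0)
h - 103*155 = 0 - 103*155 = 0 - 15965 = -15965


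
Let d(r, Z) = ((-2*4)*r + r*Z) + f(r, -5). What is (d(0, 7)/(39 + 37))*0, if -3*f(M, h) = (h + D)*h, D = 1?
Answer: 0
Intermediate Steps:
f(M, h) = -h*(1 + h)/3 (f(M, h) = -(h + 1)*h/3 = -(1 + h)*h/3 = -h*(1 + h)/3)
d(r, Z) = -20/3 - 8*r + Z*r (d(r, Z) = ((-2*4)*r + r*Z) - ⅓*(-5)*(1 - 5) = (-8*r + Z*r) - ⅓*(-5)*(-4) = (-8*r + Z*r) - 20/3 = -20/3 - 8*r + Z*r)
(d(0, 7)/(39 + 37))*0 = ((-20/3 - 8*0 + 7*0)/(39 + 37))*0 = ((-20/3 + 0 + 0)/76)*0 = ((1/76)*(-20/3))*0 = -5/57*0 = 0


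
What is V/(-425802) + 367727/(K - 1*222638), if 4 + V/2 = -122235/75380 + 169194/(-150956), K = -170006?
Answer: -5567690224903165841/5945155202023721502 ≈ -0.93651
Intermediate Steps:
V = -3836110175/284476582 (V = -8 + 2*(-122235/75380 + 169194/(-150956)) = -8 + 2*(-122235*1/75380 + 169194*(-1/150956)) = -8 + 2*(-24447/15076 - 84597/75478) = -8 + 2*(-1560297519/568953164) = -8 - 1560297519/284476582 = -3836110175/284476582 ≈ -13.485)
V/(-425802) + 367727/(K - 1*222638) = -3836110175/284476582/(-425802) + 367727/(-170006 - 1*222638) = -3836110175/284476582*(-1/425802) + 367727/(-170006 - 222638) = 3836110175/121130697568764 + 367727/(-392644) = 3836110175/121130697568764 + 367727*(-1/392644) = 3836110175/121130697568764 - 367727/392644 = -5567690224903165841/5945155202023721502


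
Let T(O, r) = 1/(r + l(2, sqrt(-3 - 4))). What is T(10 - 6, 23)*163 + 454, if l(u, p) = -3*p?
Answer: 272517/592 + 489*I*sqrt(7)/592 ≈ 460.33 + 2.1854*I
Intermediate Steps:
T(O, r) = 1/(r - 3*I*sqrt(7)) (T(O, r) = 1/(r - 3*sqrt(-3 - 4)) = 1/(r - 3*I*sqrt(7)))
T(10 - 6, 23)*163 + 454 = 163/(23 - 3*I*sqrt(7)) + 454 = 454 + 163/(23 - 3*I*sqrt(7))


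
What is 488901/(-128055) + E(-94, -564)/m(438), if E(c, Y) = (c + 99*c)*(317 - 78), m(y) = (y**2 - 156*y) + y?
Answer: -58048266259/2645488245 ≈ -21.942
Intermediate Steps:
m(y) = y**2 - 155*y
E(c, Y) = 23900*c (E(c, Y) = (100*c)*239 = 23900*c)
488901/(-128055) + E(-94, -564)/m(438) = 488901/(-128055) + (23900*(-94))/((438*(-155 + 438))) = 488901*(-1/128055) - 2246600/(438*283) = -162967/42685 - 2246600/123954 = -162967/42685 - 2246600*1/123954 = -162967/42685 - 1123300/61977 = -58048266259/2645488245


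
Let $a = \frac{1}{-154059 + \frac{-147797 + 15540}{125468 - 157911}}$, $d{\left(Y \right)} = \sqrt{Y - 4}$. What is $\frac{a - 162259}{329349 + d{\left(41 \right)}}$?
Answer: $- \frac{267092524633479906687}{542137298159035404320} + \frac{810971111597363 \sqrt{37}}{542137298159035404320} \approx -0.49266$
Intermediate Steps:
$d{\left(Y \right)} = \sqrt{-4 + Y}$
$a = - \frac{32443}{4998003880}$ ($a = \frac{1}{-154059 - \frac{132257}{-32443}} = \frac{1}{-154059 - - \frac{132257}{32443}} = \frac{1}{-154059 + \frac{132257}{32443}} = \frac{1}{- \frac{4998003880}{32443}} = - \frac{32443}{4998003880} \approx -6.4912 \cdot 10^{-6}$)
$\frac{a - 162259}{329349 + d{\left(41 \right)}} = \frac{- \frac{32443}{4998003880} - 162259}{329349 + \sqrt{-4 + 41}} = - \frac{810971111597363}{4998003880 \left(329349 + \sqrt{37}\right)}$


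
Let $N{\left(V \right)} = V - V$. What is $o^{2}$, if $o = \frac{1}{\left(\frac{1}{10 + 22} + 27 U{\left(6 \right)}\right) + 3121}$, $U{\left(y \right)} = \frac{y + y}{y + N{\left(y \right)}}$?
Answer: $\frac{1024}{10322763201} \approx 9.9198 \cdot 10^{-8}$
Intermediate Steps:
$N{\left(V \right)} = 0$
$U{\left(y \right)} = 2$ ($U{\left(y \right)} = \frac{y + y}{y + 0} = \frac{2 y}{y} = 2$)
$o = \frac{32}{101601}$ ($o = \frac{1}{\left(\frac{1}{10 + 22} + 27 \cdot 2\right) + 3121} = \frac{1}{\left(\frac{1}{32} + 54\right) + 3121} = \frac{1}{\frac{1729}{32} + 3121} = \frac{1}{\frac{101601}{32}} = \frac{32}{101601} \approx 0.00031496$)
$o^{2} = \left(\frac{32}{101601}\right)^{2} = \frac{1024}{10322763201}$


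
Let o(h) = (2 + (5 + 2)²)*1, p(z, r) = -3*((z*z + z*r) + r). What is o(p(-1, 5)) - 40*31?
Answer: -1189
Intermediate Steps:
p(z, r) = -3*r - 3*z² - 3*r*z (p(z, r) = -3*((z² + r*z) + r) = -3*(r + z² + r*z) = -3*r - 3*z² - 3*r*z)
o(h) = 51 (o(h) = (2 + 7²)*1 = (2 + 49)*1 = 51*1 = 51)
o(p(-1, 5)) - 40*31 = 51 - 40*31 = 51 - 1240 = -1189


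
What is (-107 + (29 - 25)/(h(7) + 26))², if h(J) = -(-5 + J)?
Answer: 410881/36 ≈ 11413.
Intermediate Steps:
h(J) = 5 - J
(-107 + (29 - 25)/(h(7) + 26))² = (-107 + (29 - 25)/((5 - 1*7) + 26))² = (-107 + 4/((5 - 7) + 26))² = (-107 + 4/(-2 + 26))² = (-107 + 4/24)² = (-107 + 4*(1/24))² = (-107 + ⅙)² = (-641/6)² = 410881/36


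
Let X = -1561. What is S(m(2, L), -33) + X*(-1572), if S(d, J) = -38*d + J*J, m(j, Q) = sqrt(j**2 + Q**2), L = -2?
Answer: 2454981 - 76*sqrt(2) ≈ 2.4549e+6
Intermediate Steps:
m(j, Q) = sqrt(Q**2 + j**2)
S(d, J) = J**2 - 38*d (S(d, J) = -38*d + J**2 = J**2 - 38*d)
S(m(2, L), -33) + X*(-1572) = ((-33)**2 - 38*sqrt((-2)**2 + 2**2)) - 1561*(-1572) = (1089 - 38*sqrt(4 + 4)) + 2453892 = (1089 - 76*sqrt(2)) + 2453892 = 2454981 - 76*sqrt(2)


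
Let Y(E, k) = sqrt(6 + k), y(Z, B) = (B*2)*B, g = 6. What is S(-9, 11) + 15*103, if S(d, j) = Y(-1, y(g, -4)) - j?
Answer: 1534 + sqrt(38) ≈ 1540.2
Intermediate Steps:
y(Z, B) = 2*B**2 (y(Z, B) = (2*B)*B = 2*B**2)
S(d, j) = sqrt(38) - j (S(d, j) = sqrt(6 + 2*(-4)**2) - j = sqrt(6 + 2*16) - j = sqrt(6 + 32) - j = sqrt(38) - j)
S(-9, 11) + 15*103 = (sqrt(38) - 1*11) + 15*103 = (sqrt(38) - 11) + 1545 = (-11 + sqrt(38)) + 1545 = 1534 + sqrt(38)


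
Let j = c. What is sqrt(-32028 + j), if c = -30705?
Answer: I*sqrt(62733) ≈ 250.47*I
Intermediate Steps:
j = -30705
sqrt(-32028 + j) = sqrt(-32028 - 30705) = sqrt(-62733) = I*sqrt(62733)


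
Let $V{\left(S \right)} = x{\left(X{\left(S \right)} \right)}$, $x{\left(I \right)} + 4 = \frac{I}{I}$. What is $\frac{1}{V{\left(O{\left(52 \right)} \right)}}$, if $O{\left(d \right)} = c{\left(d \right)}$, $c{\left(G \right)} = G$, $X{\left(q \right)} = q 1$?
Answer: $- \frac{1}{3} \approx -0.33333$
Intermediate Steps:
$X{\left(q \right)} = q$
$O{\left(d \right)} = d$
$x{\left(I \right)} = -3$ ($x{\left(I \right)} = -4 + \frac{I}{I} = -4 + 1 = -3$)
$V{\left(S \right)} = -3$
$\frac{1}{V{\left(O{\left(52 \right)} \right)}} = \frac{1}{-3} = - \frac{1}{3}$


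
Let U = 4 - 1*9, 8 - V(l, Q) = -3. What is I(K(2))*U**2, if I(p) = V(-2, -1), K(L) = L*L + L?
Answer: 275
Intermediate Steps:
V(l, Q) = 11 (V(l, Q) = 8 - 1*(-3) = 8 + 3 = 11)
K(L) = L + L**2 (K(L) = L**2 + L = L + L**2)
I(p) = 11
U = -5 (U = 4 - 9 = -5)
I(K(2))*U**2 = 11*(-5)**2 = 11*25 = 275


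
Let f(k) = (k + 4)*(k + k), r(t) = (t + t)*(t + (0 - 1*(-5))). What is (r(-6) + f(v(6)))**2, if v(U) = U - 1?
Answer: 10404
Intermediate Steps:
v(U) = -1 + U
r(t) = 2*t*(5 + t) (r(t) = (2*t)*(t + (0 + 5)) = (2*t)*(t + 5) = (2*t)*(5 + t) = 2*t*(5 + t))
f(k) = 2*k*(4 + k) (f(k) = (4 + k)*(2*k) = 2*k*(4 + k))
(r(-6) + f(v(6)))**2 = (2*(-6)*(5 - 6) + 2*(-1 + 6)*(4 + (-1 + 6)))**2 = (2*(-6)*(-1) + 2*5*(4 + 5))**2 = (12 + 2*5*9)**2 = (12 + 90)**2 = 102**2 = 10404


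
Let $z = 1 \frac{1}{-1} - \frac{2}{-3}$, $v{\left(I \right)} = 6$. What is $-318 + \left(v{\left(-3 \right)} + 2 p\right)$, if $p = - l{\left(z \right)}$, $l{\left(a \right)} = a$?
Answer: $- \frac{934}{3} \approx -311.33$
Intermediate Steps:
$z = - \frac{1}{3}$ ($z = 1 \left(-1\right) - - \frac{2}{3} = -1 + \frac{2}{3} = - \frac{1}{3} \approx -0.33333$)
$p = \frac{1}{3}$ ($p = \left(-1\right) \left(- \frac{1}{3}\right) = \frac{1}{3} \approx 0.33333$)
$-318 + \left(v{\left(-3 \right)} + 2 p\right) = -318 + \left(6 + 2 \cdot \frac{1}{3}\right) = -318 + \left(6 + \frac{2}{3}\right) = -318 + \frac{20}{3} = - \frac{934}{3}$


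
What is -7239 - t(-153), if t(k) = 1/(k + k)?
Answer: -2215133/306 ≈ -7239.0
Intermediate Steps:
t(k) = 1/(2*k)
-7239 - t(-153) = -7239 - 1/(2*(-153)) = -7239 - (-1)/(2*153) = -7239 - 1*(-1/306) = -7239 + 1/306 = -2215133/306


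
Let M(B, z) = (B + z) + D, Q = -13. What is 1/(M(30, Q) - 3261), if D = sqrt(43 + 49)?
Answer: -811/2630861 - sqrt(23)/5261722 ≈ -0.00030918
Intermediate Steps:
D = 2*sqrt(23) (D = sqrt(92) = 2*sqrt(23) ≈ 9.5917)
M(B, z) = B + z + 2*sqrt(23) (M(B, z) = (B + z) + 2*sqrt(23) = B + z + 2*sqrt(23))
1/(M(30, Q) - 3261) = 1/((30 - 13 + 2*sqrt(23)) - 3261) = 1/((17 + 2*sqrt(23)) - 3261) = 1/(-3244 + 2*sqrt(23))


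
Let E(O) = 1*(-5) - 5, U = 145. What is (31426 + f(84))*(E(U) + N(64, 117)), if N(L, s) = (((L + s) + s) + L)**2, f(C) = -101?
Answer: 4104640050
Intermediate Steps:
E(O) = -10 (E(O) = -5 - 5 = -10)
N(L, s) = (2*L + 2*s)**2 (N(L, s) = ((L + 2*s) + L)**2 = (2*L + 2*s)**2)
(31426 + f(84))*(E(U) + N(64, 117)) = (31426 - 101)*(-10 + 4*(64 + 117)**2) = 31325*(-10 + 4*181**2) = 31325*(-10 + 4*32761) = 31325*(-10 + 131044) = 31325*131034 = 4104640050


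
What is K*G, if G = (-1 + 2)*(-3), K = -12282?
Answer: 36846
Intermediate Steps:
G = -3 (G = 1*(-3) = -3)
K*G = -12282*(-3) = 36846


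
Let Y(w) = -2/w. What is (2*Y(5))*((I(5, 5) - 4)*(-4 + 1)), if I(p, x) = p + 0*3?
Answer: 12/5 ≈ 2.4000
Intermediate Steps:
I(p, x) = p (I(p, x) = p + 0 = p)
(2*Y(5))*((I(5, 5) - 4)*(-4 + 1)) = (2*(-2/5))*((5 - 4)*(-4 + 1)) = (2*(-2*⅕))*(1*(-3)) = (2*(-⅖))*(-3) = -⅘*(-3) = 12/5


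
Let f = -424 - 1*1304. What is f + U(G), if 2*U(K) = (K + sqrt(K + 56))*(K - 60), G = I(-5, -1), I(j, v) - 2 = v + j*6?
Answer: -875/2 - 267*sqrt(3)/2 ≈ -668.73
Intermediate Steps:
I(j, v) = 2 + v + 6*j (I(j, v) = 2 + (v + j*6) = 2 + (v + 6*j) = 2 + v + 6*j)
G = -29 (G = 2 - 1 + 6*(-5) = 2 - 1 - 30 = -29)
U(K) = (-60 + K)*(K + sqrt(56 + K))/2 (U(K) = ((K + sqrt(K + 56))*(K - 60))/2 = ((K + sqrt(56 + K))*(-60 + K))/2 = ((-60 + K)*(K + sqrt(56 + K)))/2 = (-60 + K)*(K + sqrt(56 + K))/2)
f = -1728 (f = -424 - 1304 = -1728)
f + U(G) = -1728 + ((1/2)*(-29)**2 - 30*(-29) - 30*sqrt(56 - 29) + (1/2)*(-29)*sqrt(56 - 29)) = -1728 + ((1/2)*841 + 870 - 90*sqrt(3) + (1/2)*(-29)*sqrt(27)) = -1728 + (841/2 + 870 - 90*sqrt(3) + (1/2)*(-29)*(3*sqrt(3))) = -1728 + (841/2 + 870 - 90*sqrt(3) - 87*sqrt(3)/2) = -1728 + (2581/2 - 267*sqrt(3)/2) = -875/2 - 267*sqrt(3)/2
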